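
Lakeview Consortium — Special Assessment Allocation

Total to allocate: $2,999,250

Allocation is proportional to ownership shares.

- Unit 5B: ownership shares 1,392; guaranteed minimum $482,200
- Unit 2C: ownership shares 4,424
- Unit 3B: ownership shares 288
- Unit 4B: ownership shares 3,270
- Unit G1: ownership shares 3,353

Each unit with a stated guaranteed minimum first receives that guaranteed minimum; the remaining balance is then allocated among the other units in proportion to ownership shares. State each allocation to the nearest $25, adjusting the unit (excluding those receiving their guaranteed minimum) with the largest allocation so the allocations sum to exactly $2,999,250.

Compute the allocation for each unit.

Unit 5B: $482,200 · Unit 2C: $982,400 · Unit 3B: $63,950 · Unit 4B: $726,125 · Unit G1: $744,575

Minimums first: Unit 5B $482,200. Residual $2,517,050.
Residual split over remaining ownership shares 11,335: Unit 2C 982,393.40 → $982,400; Unit 3B 63,953.28 → $63,950; Unit 4B 726,136.17 → $726,125; Unit G1 744,567.15 → $744,575.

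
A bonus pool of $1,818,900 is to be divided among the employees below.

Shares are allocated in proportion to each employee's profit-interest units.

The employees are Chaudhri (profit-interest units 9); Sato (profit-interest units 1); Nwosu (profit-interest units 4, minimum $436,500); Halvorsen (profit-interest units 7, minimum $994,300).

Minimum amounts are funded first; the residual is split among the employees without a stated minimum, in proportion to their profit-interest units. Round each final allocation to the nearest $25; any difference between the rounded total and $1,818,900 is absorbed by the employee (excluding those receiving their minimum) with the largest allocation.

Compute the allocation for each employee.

Guaranteed amounts: Nwosu $436,500; Halvorsen $994,300. Balance $388,100.
Balance split over remaining profit-interest units 10: Chaudhri 349,290.00 → $349,300; Sato 38,810.00 → $38,800.

Chaudhri: $349,300 | Sato: $38,800 | Nwosu: $436,500 | Halvorsen: $994,300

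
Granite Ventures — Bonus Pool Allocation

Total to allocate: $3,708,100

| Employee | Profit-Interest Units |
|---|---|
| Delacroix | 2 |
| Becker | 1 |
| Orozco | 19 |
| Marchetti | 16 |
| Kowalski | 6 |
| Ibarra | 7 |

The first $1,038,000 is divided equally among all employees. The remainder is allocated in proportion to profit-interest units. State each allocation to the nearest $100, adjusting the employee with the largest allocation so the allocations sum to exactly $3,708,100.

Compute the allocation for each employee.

First tranche $1,038,000 split equally: $173,000 each.
Remainder $2,670,100 by profit-interest units (total 51): Delacroix 104,709.80 → $104,700; Becker 52,354.90 → $52,400; Orozco 994,743.14 → $994,700; Marchetti 837,678.43 → $837,700; Kowalski 314,129.41 → $314,100; Ibarra 366,484.31 → $366,500.
Totals: Delacroix $173,000 + $104,700 = $277,700; Becker $173,000 + $52,400 = $225,400; Orozco $173,000 + $994,700 = $1,167,700; Marchetti $173,000 + $837,700 = $1,010,700; Kowalski $173,000 + $314,100 = $487,100; Ibarra $173,000 + $366,500 = $539,500.

Delacroix: $277,700 | Becker: $225,400 | Orozco: $1,167,700 | Marchetti: $1,010,700 | Kowalski: $487,100 | Ibarra: $539,500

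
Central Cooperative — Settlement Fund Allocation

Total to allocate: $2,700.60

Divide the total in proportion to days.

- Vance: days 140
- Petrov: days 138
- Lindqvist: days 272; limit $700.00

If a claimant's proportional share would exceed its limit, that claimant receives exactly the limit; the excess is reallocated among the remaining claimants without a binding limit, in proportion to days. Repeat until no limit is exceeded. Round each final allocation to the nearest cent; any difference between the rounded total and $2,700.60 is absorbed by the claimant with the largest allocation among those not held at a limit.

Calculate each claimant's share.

Days total: 550.
Proportional shares (ignoring caps): Vance 687.4255; Petrov 677.6051; Lindqvist 1,335.5695.
Capped: Lindqvist ($700.00); remaining pool $2,000.60 reallocated over remaining days 278.
Shares after redistribution: Vance 1,007.4964 → $1,007.50; Petrov 993.1036 → $993.10.

Vance: $1,007.50 · Petrov: $993.10 · Lindqvist: $700.00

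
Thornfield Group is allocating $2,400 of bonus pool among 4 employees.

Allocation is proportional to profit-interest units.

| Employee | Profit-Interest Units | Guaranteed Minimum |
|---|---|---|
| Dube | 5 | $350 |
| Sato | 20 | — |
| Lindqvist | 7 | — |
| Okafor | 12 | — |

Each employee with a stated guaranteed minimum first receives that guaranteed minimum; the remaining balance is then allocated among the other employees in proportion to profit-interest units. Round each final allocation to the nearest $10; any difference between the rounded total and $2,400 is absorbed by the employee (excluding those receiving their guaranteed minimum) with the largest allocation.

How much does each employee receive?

Dube: $350 | Sato: $1,050 | Lindqvist: $370 | Okafor: $630

Guaranteed amounts: Dube $350. Residual $2,050.
Residual split over remaining profit-interest units 39: Sato 1,051.28 → $1,050; Lindqvist 367.95 → $370; Okafor 630.77 → $630.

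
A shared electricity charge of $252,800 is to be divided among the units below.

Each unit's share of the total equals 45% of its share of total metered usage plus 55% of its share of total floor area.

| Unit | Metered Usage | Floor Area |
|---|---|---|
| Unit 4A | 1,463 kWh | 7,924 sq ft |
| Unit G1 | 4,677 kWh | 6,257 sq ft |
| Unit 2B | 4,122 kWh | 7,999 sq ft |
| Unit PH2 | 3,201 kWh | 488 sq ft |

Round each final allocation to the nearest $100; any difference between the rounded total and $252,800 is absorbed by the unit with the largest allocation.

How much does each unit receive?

Unit 4A: $61,000 | Unit G1: $77,900 | Unit 2B: $83,900 | Unit PH2: $30,000

Totals — metered usage 13,463, floor area 22,668.
Composite weights (45% metered usage + 55% floor area): Unit 4A 0.2412; Unit G1 0.3081; Unit 2B 0.3319; Unit PH2 0.1188.
Pro-rata amounts: Unit 4A 60,965.98; Unit G1 77,898.75; Unit 2B 83,894.10; Unit PH2 30,041.16.
After rounding ($100): Unit 4A $61,000; Unit G1 $77,900; Unit 2B $83,900; Unit PH2 $30,000. Sum = $252,800.
Sum already equals the total — no adjustment.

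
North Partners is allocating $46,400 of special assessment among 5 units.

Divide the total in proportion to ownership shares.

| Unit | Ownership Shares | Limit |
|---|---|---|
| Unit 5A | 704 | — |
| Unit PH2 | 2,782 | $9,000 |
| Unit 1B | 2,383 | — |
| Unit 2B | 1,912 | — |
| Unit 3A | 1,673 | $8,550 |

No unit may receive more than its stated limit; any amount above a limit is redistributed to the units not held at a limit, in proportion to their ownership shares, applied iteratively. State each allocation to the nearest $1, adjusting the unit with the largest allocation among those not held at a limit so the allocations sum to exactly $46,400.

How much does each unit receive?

Unit 5A: $4,063 · Unit PH2: $9,000 · Unit 1B: $13,753 · Unit 2B: $11,034 · Unit 3A: $8,550

Ownership shares total: 9,454.
Proportional shares (ignoring caps): Unit 5A 3,455.21; Unit PH2 13,653.99; Unit 1B 11,695.71; Unit 2B 9,384.05; Unit 3A 8,211.04.
Capped: Unit PH2 ($9,000); balance $37,400 reallocated over remaining ownership shares 6,672.
Capped: Unit 3A ($8,550); balance $28,850 reallocated over remaining ownership shares 4,999.
Remaining shares: Unit 5A 4,062.89 → $4,063; Unit 1B 13,752.66 → $13,753; Unit 2B 11,034.45 → $11,034.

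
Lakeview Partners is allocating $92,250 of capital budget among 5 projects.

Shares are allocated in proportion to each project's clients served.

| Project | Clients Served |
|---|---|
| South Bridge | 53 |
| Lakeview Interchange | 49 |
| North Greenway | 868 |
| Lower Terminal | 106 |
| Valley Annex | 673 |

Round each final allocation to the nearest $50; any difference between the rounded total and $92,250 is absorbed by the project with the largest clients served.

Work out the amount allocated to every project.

South Bridge: $2,800; Lakeview Interchange: $2,600; North Greenway: $45,750; Lower Terminal: $5,600; Valley Annex: $35,500

Combined clients served = 1,749.
Proportional shares: South Bridge 53/1,749 × $92,250 = 2,795.45; Lakeview Interchange 49/1,749 × $92,250 = 2,584.48; North Greenway 868/1,749 × $92,250 = 45,782.16; Lower Terminal 106/1,749 × $92,250 = 5,590.91; Valley Annex 673/1,749 × $92,250 = 35,497.00.
After rounding ($50): South Bridge $2,800; Lakeview Interchange $2,600; North Greenway $45,800; Lower Terminal $5,600; Valley Annex $35,500. Sum = $92,300.
Difference $92,250 − $92,300 = −$50 applied to largest clients served (North Greenway): North Greenway becomes $45,750.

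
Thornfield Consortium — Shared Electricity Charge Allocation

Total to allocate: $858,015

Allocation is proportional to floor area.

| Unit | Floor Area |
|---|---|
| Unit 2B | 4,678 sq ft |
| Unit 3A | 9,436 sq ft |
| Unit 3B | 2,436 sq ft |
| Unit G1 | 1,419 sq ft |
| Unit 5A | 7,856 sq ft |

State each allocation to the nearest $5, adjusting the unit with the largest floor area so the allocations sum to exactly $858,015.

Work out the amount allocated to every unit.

Floor area total: 25,825.
Proportional shares: Unit 2B 4,678/25,825 × $858,015 = 155,422.81; Unit 3A 9,436/25,825 × $858,015 = 313,503.56; Unit 3B 2,436/25,825 × $858,015 = 80,934.15; Unit G1 1,419/25,825 × $858,015 = 47,145.14; Unit 5A 7,856/25,825 × $858,015 = 261,009.33.
At nearest $5: Unit 2B $155,425; Unit 3A $313,505; Unit 3B $80,935; Unit G1 $47,145; Unit 5A $261,010. Sum = $858,020.
Difference $858,015 − $858,020 = −$5 applied to largest floor area (Unit 3A): Unit 3A becomes $313,500.

Unit 2B: $155,425 | Unit 3A: $313,500 | Unit 3B: $80,935 | Unit G1: $47,145 | Unit 5A: $261,010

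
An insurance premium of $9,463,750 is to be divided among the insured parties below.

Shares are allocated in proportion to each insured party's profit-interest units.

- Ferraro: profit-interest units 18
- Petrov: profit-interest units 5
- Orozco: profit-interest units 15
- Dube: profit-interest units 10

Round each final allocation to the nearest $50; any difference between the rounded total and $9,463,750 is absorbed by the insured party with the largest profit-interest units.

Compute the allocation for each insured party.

Sum of profit-interest units: 48.
Pro-rata amounts: Ferraro 18/48 × $9,463,750 = 3,548,906.25; Petrov 5/48 × $9,463,750 = 985,807.29; Orozco 15/48 × $9,463,750 = 2,957,421.88; Dube 10/48 × $9,463,750 = 1,971,614.58.
At nearest $50: Ferraro $3,548,900; Petrov $985,800; Orozco $2,957,400; Dube $1,971,600. Sum = $9,463,700.
Difference $9,463,750 − $9,463,700 = +$50 applied to largest profit-interest units (Ferraro): Ferraro becomes $3,548,950.

Ferraro: $3,548,950 · Petrov: $985,800 · Orozco: $2,957,400 · Dube: $1,971,600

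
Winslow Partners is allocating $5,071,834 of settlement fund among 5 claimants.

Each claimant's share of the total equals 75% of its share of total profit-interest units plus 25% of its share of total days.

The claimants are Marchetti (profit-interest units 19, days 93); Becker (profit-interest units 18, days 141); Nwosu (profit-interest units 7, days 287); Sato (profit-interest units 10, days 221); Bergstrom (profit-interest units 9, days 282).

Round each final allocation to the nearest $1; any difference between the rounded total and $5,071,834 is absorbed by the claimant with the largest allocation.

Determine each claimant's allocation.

Totals — profit-interest units 63, days 1,024.
Composite weights (75% profit-interest units + 25% days): Marchetti 0.2489; Becker 0.2487; Nwosu 0.1534; Sato 0.1730; Bergstrom 0.1760.
Raw shares: Marchetti 1,262,356.93; Becker 1,261,413.51; Nwosu 778,027.92; Sato 877,440.96; Bergstrom 892,594.67.
At nearest $1: Marchetti $1,262,357; Becker $1,261,414; Nwosu $778,028; Sato $877,441; Bergstrom $892,595. Sum = $5,071,835.
Difference $5,071,834 − $5,071,835 = −$1 applied to largest allocation (Marchetti): Marchetti becomes $1,262,356.

Marchetti: $1,262,356; Becker: $1,261,414; Nwosu: $778,028; Sato: $877,441; Bergstrom: $892,595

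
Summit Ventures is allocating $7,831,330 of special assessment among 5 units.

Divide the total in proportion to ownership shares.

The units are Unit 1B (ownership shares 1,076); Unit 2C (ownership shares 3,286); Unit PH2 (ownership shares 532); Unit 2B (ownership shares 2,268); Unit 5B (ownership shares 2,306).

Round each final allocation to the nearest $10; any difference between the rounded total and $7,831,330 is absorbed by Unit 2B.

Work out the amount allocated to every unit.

Ownership shares total: 9,468.
Proportional shares: Unit 1B 1,076/9,468 × $7,831,330 = 889,999.06; Unit 2C 3,286/9,468 × $7,831,330 = 2,717,971.10; Unit PH2 532/9,468 × $7,831,330 = 440,036.71; Unit 2B 2,268/9,468 × $7,831,330 = 1,875,945.97; Unit 5B 2,306/9,468 × $7,831,330 = 1,907,377.16.
Rounded to nearest $10: Unit 1B $890,000; Unit 2C $2,717,970; Unit PH2 $440,040; Unit 2B $1,875,950; Unit 5B $1,907,380. Sum = $7,831,340.
Difference $7,831,330 − $7,831,340 = −$10 applied to Unit 2B: Unit 2B becomes $1,875,940.

Unit 1B: $890,000 · Unit 2C: $2,717,970 · Unit PH2: $440,040 · Unit 2B: $1,875,940 · Unit 5B: $1,907,380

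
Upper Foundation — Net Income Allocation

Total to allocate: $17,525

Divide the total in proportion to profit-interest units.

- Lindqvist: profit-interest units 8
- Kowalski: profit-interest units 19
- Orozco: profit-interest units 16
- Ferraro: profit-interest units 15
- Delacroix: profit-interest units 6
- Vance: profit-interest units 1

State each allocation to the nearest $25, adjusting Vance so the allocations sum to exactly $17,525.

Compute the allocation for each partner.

Combined profit-interest units = 65.
Pro-rata amounts: Lindqvist 8/65 × $17,525 = 2,156.92; Kowalski 19/65 × $17,525 = 5,122.69; Orozco 16/65 × $17,525 = 4,313.85; Ferraro 15/65 × $17,525 = 4,044.23; Delacroix 6/65 × $17,525 = 1,617.69; Vance 1/65 × $17,525 = 269.62.
After rounding ($25): Lindqvist $2,150; Kowalski $5,125; Orozco $4,325; Ferraro $4,050; Delacroix $1,625; Vance $275. Sum = $17,550.
Difference $17,525 − $17,550 = −$25 applied to Vance: Vance becomes $250.

Lindqvist: $2,150 · Kowalski: $5,125 · Orozco: $4,325 · Ferraro: $4,050 · Delacroix: $1,625 · Vance: $250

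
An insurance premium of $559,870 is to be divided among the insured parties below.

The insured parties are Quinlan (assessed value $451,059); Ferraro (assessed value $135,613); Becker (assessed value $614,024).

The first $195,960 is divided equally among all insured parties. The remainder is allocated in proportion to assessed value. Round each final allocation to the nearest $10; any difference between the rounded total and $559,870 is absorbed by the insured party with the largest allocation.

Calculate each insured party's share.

Quinlan: $202,030; Ferraro: $106,420; Becker: $251,420

$195,960 shared equally gives $65,320 per insured party.
Remainder $363,910 by assessed value (total 1,200,696): Quinlan 136,708.11 → $136,710; Ferraro 41,101.93 → $41,100; Becker 186,099.96 → $186,100.
Totals: Quinlan $65,320 + $136,710 = $202,030; Ferraro $65,320 + $41,100 = $106,420; Becker $65,320 + $186,100 = $251,420.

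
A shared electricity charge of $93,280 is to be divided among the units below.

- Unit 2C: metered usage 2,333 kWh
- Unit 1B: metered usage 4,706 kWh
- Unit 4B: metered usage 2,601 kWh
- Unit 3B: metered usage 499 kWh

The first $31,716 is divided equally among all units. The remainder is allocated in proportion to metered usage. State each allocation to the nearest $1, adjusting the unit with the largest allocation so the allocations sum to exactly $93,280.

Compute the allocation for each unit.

Equal tier: $31,716 ÷ 4 = $7,929 apiece.
Remainder $61,564 by metered usage (total 10,139): Unit 2C 14,165.97 → $14,166; Unit 1B 28,574.83 → $28,575; Unit 4B 15,793.27 → $15,793; Unit 3B 3,029.93 → $3,030.
Totals: Unit 2C $7,929 + $14,166 = $22,095; Unit 1B $7,929 + $28,575 = $36,504; Unit 4B $7,929 + $15,793 = $23,722; Unit 3B $7,929 + $3,030 = $10,959.

Unit 2C: $22,095 | Unit 1B: $36,504 | Unit 4B: $23,722 | Unit 3B: $10,959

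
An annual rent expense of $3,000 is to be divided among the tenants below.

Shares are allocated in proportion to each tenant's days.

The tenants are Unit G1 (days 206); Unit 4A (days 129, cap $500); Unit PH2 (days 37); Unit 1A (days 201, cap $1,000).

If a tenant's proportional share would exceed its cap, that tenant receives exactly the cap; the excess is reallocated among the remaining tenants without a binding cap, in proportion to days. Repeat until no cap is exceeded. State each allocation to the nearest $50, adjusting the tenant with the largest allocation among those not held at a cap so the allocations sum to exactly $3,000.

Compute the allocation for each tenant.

Sum of days: 573.
Proportional shares (ignoring caps): Unit G1 1,078.53; Unit 4A 675.39; Unit PH2 193.72; Unit 1A 1,052.36.
Cap binds for Unit 4A ($500), Unit 1A ($1,000); remaining pool $1,500 reallocated over remaining days 243.
Remaining shares: Unit G1 1,271.60 → $1,250; Unit PH2 228.40 → $250.

Unit G1: $1,250 · Unit 4A: $500 · Unit PH2: $250 · Unit 1A: $1,000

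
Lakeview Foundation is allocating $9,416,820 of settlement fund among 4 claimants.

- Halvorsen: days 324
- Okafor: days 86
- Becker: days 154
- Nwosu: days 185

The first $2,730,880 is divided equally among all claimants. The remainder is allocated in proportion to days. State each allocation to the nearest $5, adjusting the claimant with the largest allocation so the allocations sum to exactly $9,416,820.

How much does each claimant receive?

$2,730,880 shared equally gives $682,720 per claimant.
Remainder $6,685,940 by days (total 749): Halvorsen 2,892,182.32 → $2,892,180; Okafor 767,678.02 → $767,680; Becker 1,374,679.25 → $1,374,680; Nwosu 1,651,400.40 → $1,651,400.
Totals: Halvorsen $682,720 + $2,892,180 = $3,574,900; Okafor $682,720 + $767,680 = $1,450,400; Becker $682,720 + $1,374,680 = $2,057,400; Nwosu $682,720 + $1,651,400 = $2,334,120.

Halvorsen: $3,574,900 | Okafor: $1,450,400 | Becker: $2,057,400 | Nwosu: $2,334,120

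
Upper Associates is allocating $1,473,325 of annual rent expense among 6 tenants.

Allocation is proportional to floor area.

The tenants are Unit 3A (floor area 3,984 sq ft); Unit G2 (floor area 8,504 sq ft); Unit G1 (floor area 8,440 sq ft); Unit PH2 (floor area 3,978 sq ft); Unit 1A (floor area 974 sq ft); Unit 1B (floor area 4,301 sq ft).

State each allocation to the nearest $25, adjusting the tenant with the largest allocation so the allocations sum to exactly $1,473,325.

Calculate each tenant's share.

Total floor area = 30,181.
Proportional shares: Unit 3A 3,984/30,181 × $1,473,325 = 194,484.17; Unit G2 8,504/30,181 × $1,473,325 = 415,133.89; Unit G1 8,440/30,181 × $1,473,325 = 412,009.64; Unit PH2 3,978/30,181 × $1,473,325 = 194,191.27; Unit 1A 974/30,181 × $1,473,325 = 47,547.08; Unit 1B 4,301/30,181 × $1,473,325 = 209,958.94.
At nearest $25: Unit 3A $194,475; Unit G2 $415,125; Unit G1 $412,000; Unit PH2 $194,200; Unit 1A $47,550; Unit 1B $209,950. Sum = $1,473,300.
Difference $1,473,325 − $1,473,300 = +$25 applied to largest allocation (Unit G2): Unit G2 becomes $415,150.

Unit 3A: $194,475 | Unit G2: $415,150 | Unit G1: $412,000 | Unit PH2: $194,200 | Unit 1A: $47,550 | Unit 1B: $209,950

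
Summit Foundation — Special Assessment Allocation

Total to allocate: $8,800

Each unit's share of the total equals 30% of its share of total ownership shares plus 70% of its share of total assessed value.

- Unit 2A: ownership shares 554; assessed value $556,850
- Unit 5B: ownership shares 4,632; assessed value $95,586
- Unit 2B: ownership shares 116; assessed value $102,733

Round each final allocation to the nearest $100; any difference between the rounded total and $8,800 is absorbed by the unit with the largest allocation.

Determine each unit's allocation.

Unit 2A: $4,800 · Unit 5B: $3,100 · Unit 2B: $900

Ownership shares total 5,302; assessed value total 755,169.
Combined weights (30% ownership shares + 70% assessed value): Unit 2A 0.5475; Unit 5B 0.3507; Unit 2B 0.1018.
Proportional shares: Unit 2A 4,818.14; Unit 5B 3,086.10; Unit 2B 895.76.
Rounded to nearest $100: Unit 2A $4,800; Unit 5B $3,100; Unit 2B $900. Sum = $8,800.
Rounded total matches; no reconciliation needed.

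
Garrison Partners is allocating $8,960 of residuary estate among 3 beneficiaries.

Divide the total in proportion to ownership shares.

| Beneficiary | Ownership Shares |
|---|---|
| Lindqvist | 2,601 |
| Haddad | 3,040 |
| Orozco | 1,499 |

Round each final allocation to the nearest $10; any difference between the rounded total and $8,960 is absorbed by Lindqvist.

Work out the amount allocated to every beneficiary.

Total ownership shares = 7,140.
Unrounded shares: Lindqvist 2,601/7,140 × $8,960 = 3,264.00; Haddad 3,040/7,140 × $8,960 = 3,814.90; Orozco 1,499/7,140 × $8,960 = 1,881.10.
After rounding ($10): Lindqvist $3,260; Haddad $3,810; Orozco $1,880. Sum = $8,950.
Difference $8,960 − $8,950 = +$10 applied to Lindqvist: Lindqvist becomes $3,270.

Lindqvist: $3,270 · Haddad: $3,810 · Orozco: $1,880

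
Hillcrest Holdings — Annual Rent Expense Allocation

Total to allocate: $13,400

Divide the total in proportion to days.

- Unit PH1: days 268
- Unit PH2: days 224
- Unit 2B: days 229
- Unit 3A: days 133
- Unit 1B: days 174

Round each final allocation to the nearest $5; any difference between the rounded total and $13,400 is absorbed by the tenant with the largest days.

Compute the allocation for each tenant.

Unit PH1: $3,490 | Unit PH2: $2,920 | Unit 2B: $2,985 | Unit 3A: $1,735 | Unit 1B: $2,270

Total days = 1,028.
Pro-rata amounts: Unit PH1 268/1,028 × $13,400 = 3,493.39; Unit PH2 224/1,028 × $13,400 = 2,919.84; Unit 2B 229/1,028 × $13,400 = 2,985.02; Unit 3A 133/1,028 × $13,400 = 1,733.66; Unit 1B 174/1,028 × $13,400 = 2,268.09.
After rounding ($5): Unit PH1 $3,495; Unit PH2 $2,920; Unit 2B $2,985; Unit 3A $1,735; Unit 1B $2,270. Sum = $13,405.
Difference $13,400 − $13,405 = −$5 applied to largest days (Unit PH1): Unit PH1 becomes $3,490.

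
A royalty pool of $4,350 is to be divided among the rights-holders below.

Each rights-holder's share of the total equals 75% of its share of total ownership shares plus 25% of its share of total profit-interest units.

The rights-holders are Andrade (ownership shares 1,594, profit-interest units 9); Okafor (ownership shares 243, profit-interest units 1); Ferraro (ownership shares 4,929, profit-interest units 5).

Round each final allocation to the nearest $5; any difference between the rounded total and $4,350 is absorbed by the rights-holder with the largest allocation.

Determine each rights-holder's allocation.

Andrade: $1,420; Okafor: $190; Ferraro: $2,740

Totals — ownership shares 6,766, profit-interest units 15.
Composite weights (75% ownership shares + 25% profit-interest units): Andrade 0.3267; Okafor 0.0436; Ferraro 0.6297.
Proportional shares: Andrade 1,421.11; Okafor 189.67; Ferraro 2,739.22.
At nearest $5: Andrade $1,420; Okafor $190; Ferraro $2,740. Sum = $4,350.
Rounded total matches; no reconciliation needed.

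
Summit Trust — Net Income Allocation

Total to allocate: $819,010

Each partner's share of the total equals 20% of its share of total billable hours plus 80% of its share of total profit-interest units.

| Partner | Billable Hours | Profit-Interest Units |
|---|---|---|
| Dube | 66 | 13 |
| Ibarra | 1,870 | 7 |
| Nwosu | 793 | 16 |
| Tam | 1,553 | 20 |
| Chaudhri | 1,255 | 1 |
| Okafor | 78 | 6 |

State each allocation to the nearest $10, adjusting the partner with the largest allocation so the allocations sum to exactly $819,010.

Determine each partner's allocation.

Billable hours total 5,615; profit-interest units total 63.
Composite weights (20% billable hours + 80% profit-interest units): Dube 0.1674; Ibarra 0.1555; Nwosu 0.2314; Tam 0.3093; Chaudhri 0.0574; Okafor 0.0790.
Pro-rata amounts: Dube 137,127.02; Ibarra 127,352.94; Nwosu 189,535.60; Tam 253,306.99; Chaudhri 47,011.26; Okafor 64,676.19.
Rounded to nearest $10: Dube $137,130; Ibarra $127,350; Nwosu $189,540; Tam $253,310; Chaudhri $47,010; Okafor $64,680. Sum = $819,020.
Difference $819,010 − $819,020 = −$10 applied to largest allocation (Tam): Tam becomes $253,300.

Dube: $137,130; Ibarra: $127,350; Nwosu: $189,540; Tam: $253,300; Chaudhri: $47,010; Okafor: $64,680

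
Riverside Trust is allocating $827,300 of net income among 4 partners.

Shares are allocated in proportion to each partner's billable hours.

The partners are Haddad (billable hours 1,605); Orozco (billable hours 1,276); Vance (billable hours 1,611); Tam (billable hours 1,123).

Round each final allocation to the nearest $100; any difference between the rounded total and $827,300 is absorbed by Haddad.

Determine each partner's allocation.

Combined billable hours = 5,615.
Raw shares: Haddad 1,605/5,615 × $827,300 = 236,476.67; Orozco 1,276/5,615 × $827,300 = 188,002.64; Vance 1,611/5,615 × $827,300 = 237,360.69; Tam 1,123/5,615 × $827,300 = 165,460.00.
After rounding ($100): Haddad $236,500; Orozco $188,000; Vance $237,400; Tam $165,500. Sum = $827,400.
Difference $827,300 − $827,400 = −$100 applied to Haddad: Haddad becomes $236,400.

Haddad: $236,400; Orozco: $188,000; Vance: $237,400; Tam: $165,500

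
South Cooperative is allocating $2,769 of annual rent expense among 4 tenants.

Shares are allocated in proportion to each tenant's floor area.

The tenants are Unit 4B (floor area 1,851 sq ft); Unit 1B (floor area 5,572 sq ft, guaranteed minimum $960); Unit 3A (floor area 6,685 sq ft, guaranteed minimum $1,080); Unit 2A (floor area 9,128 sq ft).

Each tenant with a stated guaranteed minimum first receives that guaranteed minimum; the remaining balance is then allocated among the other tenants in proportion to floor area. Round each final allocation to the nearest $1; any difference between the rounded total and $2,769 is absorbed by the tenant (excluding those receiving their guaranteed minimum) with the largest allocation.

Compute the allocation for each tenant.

Guaranteed amounts: Unit 1B $960; Unit 3A $1,080. Balance $729.
Balance split over remaining floor area 10,979: Unit 4B 122.91 → $123; Unit 2A 606.09 → $606.

Unit 4B: $123; Unit 1B: $960; Unit 3A: $1,080; Unit 2A: $606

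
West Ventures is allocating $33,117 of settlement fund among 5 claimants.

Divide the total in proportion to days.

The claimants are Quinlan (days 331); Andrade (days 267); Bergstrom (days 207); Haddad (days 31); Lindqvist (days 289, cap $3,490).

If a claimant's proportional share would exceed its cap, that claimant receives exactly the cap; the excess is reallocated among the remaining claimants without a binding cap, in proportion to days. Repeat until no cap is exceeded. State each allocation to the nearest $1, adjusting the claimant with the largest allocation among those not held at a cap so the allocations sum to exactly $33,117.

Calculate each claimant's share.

Quinlan: $11,730; Andrade: $9,462; Bergstrom: $7,336; Haddad: $1,099; Lindqvist: $3,490

Days total: 1,125.
Unconstrained shares: Quinlan 9,743.76; Andrade 7,859.77; Bergstrom 6,093.53; Haddad 912.56; Lindqvist 8,507.39.
Cap binds for Lindqvist ($3,490); residual $29,627 reallocated over remaining days 836.
Remaining shares: Quinlan 11,730.31 → $11,730; Andrade 9,462.21 → $9,462; Bergstrom 7,335.87 → $7,336; Haddad 1,098.61 → $1,099.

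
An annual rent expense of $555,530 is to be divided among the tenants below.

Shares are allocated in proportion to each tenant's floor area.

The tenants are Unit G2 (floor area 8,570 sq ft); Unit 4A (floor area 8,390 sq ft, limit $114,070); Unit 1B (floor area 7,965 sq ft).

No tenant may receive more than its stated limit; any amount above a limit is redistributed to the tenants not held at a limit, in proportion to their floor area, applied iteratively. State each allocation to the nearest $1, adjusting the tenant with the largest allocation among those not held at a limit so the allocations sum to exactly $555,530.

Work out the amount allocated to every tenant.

Sum of floor area: 24,925.
Pro-rata shares before constraints: Unit G2 191,008.71; Unit 4A 186,996.86; Unit 1B 177,524.43.
Held at cap: Unit 4A ($114,070); balance $441,460 reallocated over remaining floor area 16,535.
Redistributed shares: Unit G2 228,806.30 → $228,806; Unit 1B 212,653.70 → $212,654.

Unit G2: $228,806 · Unit 4A: $114,070 · Unit 1B: $212,654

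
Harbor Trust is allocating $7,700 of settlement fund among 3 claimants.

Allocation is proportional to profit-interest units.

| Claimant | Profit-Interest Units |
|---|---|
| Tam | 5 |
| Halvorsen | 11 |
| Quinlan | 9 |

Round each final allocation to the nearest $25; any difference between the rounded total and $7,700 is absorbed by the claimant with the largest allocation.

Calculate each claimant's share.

Sum of profit-interest units: 25.
Unrounded shares: Tam 5/25 × $7,700 = 1,540.00; Halvorsen 11/25 × $7,700 = 3,388.00; Quinlan 9/25 × $7,700 = 2,772.00.
Rounded to nearest $25: Tam $1,550; Halvorsen $3,400; Quinlan $2,775. Sum = $7,725.
Difference $7,700 − $7,725 = −$25 applied to largest allocation (Halvorsen): Halvorsen becomes $3,375.

Tam: $1,550 | Halvorsen: $3,375 | Quinlan: $2,775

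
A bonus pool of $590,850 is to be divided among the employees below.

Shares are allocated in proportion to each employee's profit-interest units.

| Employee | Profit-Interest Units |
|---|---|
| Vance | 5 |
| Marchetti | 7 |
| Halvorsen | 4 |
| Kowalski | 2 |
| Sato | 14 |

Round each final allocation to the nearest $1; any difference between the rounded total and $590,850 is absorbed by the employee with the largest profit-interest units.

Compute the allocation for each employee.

Vance: $92,320 | Marchetti: $129,248 | Halvorsen: $73,856 | Kowalski: $36,928 | Sato: $258,498

Profit-interest units total: 32.
Pro-rata amounts: Vance 5/32 × $590,850 = 92,320.31; Marchetti 7/32 × $590,850 = 129,248.44; Halvorsen 4/32 × $590,850 = 73,856.25; Kowalski 2/32 × $590,850 = 36,928.12; Sato 14/32 × $590,850 = 258,496.88.
At nearest $1: Vance $92,320; Marchetti $129,248; Halvorsen $73,856; Kowalski $36,928; Sato $258,497. Sum = $590,849.
Difference $590,850 − $590,849 = +$1 applied to largest profit-interest units (Sato): Sato becomes $258,498.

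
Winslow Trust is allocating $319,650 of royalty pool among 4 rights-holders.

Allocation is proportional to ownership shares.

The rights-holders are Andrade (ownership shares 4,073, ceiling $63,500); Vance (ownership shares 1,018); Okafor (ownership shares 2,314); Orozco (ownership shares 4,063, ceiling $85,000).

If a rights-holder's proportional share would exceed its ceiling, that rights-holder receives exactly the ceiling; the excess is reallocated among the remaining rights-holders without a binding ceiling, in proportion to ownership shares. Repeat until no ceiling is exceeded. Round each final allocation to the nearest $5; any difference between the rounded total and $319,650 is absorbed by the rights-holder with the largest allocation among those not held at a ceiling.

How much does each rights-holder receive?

Andrade: $63,500; Vance: $52,290; Okafor: $118,860; Orozco: $85,000

Sum of ownership shares: 11,468.
Unconstrained shares: Andrade 113,527.59; Vance 28,374.93; Okafor 64,498.61; Orozco 113,248.86.
Held at cap: Andrade ($63,500), Orozco ($85,000); remaining pool $171,150 reallocated over remaining ownership shares 3,332.
Shares after redistribution: Vance 52,290.13 → $52,290; Okafor 118,859.87 → $118,860.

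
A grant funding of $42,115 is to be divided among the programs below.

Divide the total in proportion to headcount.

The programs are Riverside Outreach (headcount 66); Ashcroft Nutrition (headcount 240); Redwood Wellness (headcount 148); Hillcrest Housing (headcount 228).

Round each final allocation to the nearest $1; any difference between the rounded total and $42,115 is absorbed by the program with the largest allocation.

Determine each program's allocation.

Headcount total: 682.
Unrounded shares: Riverside Outreach 66/682 × $42,115 = 4,075.65; Ashcroft Nutrition 240/682 × $42,115 = 14,820.53; Redwood Wellness 148/682 × $42,115 = 9,139.33; Hillcrest Housing 228/682 × $42,115 = 14,079.501.
After rounding ($1): Riverside Outreach $4,076; Ashcroft Nutrition $14,821; Redwood Wellness $9,139; Hillcrest Housing $14,080. Sum = $42,116.
Difference $42,115 − $42,116 = −$1 applied to largest allocation (Ashcroft Nutrition): Ashcroft Nutrition becomes $14,820.

Riverside Outreach: $4,076 · Ashcroft Nutrition: $14,820 · Redwood Wellness: $9,139 · Hillcrest Housing: $14,080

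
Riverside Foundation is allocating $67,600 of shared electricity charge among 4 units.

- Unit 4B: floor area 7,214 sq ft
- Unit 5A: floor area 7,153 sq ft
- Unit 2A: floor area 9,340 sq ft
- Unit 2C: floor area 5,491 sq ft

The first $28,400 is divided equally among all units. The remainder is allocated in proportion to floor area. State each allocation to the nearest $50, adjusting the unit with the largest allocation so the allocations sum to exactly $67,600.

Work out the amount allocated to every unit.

Unit 4B: $16,800 | Unit 5A: $16,700 | Unit 2A: $19,650 | Unit 2C: $14,450

Equal tier: $28,400 ÷ 4 = $7,100 apiece.
Remainder $39,200 by floor area (total 29,198): Unit 4B 9,685.21 → $9,700; Unit 5A 9,603.32 → $9,600; Unit 2A 12,539.49 → $12,550; Unit 2C 7,371.98 → $7,350.
Totals: Unit 4B $7,100 + $9,700 = $16,800; Unit 5A $7,100 + $9,600 = $16,700; Unit 2A $7,100 + $12,550 = $19,650; Unit 2C $7,100 + $7,350 = $14,450.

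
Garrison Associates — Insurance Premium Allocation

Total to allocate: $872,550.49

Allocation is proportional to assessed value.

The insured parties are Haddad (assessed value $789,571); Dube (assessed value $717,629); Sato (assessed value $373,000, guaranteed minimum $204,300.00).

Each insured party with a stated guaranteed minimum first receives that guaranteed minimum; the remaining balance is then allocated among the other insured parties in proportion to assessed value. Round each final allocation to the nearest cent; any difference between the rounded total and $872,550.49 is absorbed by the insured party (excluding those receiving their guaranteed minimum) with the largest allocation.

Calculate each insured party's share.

Haddad: $350,073.78 · Dube: $318,176.71 · Sato: $204,300.00

Guaranteed amounts: Sato $204,300.00. Residual $668,250.49.
Residual split over remaining assessed value 1,507,200: Haddad 350,073.7843 → $350,073.78; Dube 318,176.7057 → $318,176.71.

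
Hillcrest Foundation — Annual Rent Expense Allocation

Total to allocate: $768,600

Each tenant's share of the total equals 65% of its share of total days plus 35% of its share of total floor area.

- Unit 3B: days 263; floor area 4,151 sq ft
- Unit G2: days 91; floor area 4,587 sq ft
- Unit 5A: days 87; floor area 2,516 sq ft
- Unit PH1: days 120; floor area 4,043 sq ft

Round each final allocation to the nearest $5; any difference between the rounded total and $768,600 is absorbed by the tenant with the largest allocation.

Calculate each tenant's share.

Unit 3B: $307,210 · Unit G2: $161,705 · Unit 5A: $121,720 · Unit PH1: $177,965

Days total 561; floor area total 15,297.
Combined weights (65% days + 35% floor area): Unit 3B 0.3997; Unit G2 0.2104; Unit 5A 0.1584; Unit PH1 0.2315.
Proportional shares: Unit 3B 307,209.30; Unit G2 161,704.73; Unit 5A 121,722.40; Unit PH1 177,963.57.
Rounded to nearest $5: Unit 3B $307,210; Unit G2 $161,705; Unit 5A $121,720; Unit PH1 $177,965. Sum = $768,600.
Sum already equals the total — no adjustment.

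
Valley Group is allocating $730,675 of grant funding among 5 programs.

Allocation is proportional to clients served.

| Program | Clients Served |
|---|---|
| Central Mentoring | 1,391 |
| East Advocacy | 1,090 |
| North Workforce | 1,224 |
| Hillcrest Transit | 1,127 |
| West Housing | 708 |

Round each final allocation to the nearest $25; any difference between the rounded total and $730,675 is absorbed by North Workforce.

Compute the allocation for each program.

Central Mentoring: $183,450; East Advocacy: $143,750; North Workforce: $161,450; Hillcrest Transit: $148,650; West Housing: $93,375

Clients served total: 5,540.
Proportional shares: Central Mentoring 1,391/5,540 × $730,675 = 183,460.09; East Advocacy 1,090/5,540 × $730,675 = 143,760.97; North Workforce 1,224/5,540 × $730,675 = 161,434.33; Hillcrest Transit 1,127/5,540 × $730,675 = 148,640.93; West Housing 708/5,540 × $730,675 = 93,378.68.
After rounding ($25): Central Mentoring $183,450; East Advocacy $143,750; North Workforce $161,425; Hillcrest Transit $148,650; West Housing $93,375. Sum = $730,650.
Difference $730,675 − $730,650 = +$25 applied to North Workforce: North Workforce becomes $161,450.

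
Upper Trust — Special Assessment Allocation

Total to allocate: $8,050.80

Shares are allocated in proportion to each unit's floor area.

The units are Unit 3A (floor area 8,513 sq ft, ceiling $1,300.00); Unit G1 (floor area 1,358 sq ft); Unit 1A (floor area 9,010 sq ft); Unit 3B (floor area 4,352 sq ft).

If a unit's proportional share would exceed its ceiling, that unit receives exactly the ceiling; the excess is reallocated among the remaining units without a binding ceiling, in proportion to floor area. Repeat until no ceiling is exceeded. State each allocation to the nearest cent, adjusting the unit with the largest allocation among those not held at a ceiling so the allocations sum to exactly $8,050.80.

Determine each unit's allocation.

Floor area total: 23,233.
Pro-rata shares before constraints: Unit 3A 2,949.9617; Unit G1 470.5801; Unit 1A 3,122.1843; Unit 3B 1,508.0739.
Held at cap: Unit 3A ($1,300.00); remaining pool $6,750.80 reallocated over remaining floor area 14,720.
Remaining shares: Unit G1 622.7980 → $622.80; Unit 1A 4,132.1133 → $4,132.11; Unit 3B 1,995.8887 → $1,995.89.

Unit 3A: $1,300.00 | Unit G1: $622.80 | Unit 1A: $4,132.11 | Unit 3B: $1,995.89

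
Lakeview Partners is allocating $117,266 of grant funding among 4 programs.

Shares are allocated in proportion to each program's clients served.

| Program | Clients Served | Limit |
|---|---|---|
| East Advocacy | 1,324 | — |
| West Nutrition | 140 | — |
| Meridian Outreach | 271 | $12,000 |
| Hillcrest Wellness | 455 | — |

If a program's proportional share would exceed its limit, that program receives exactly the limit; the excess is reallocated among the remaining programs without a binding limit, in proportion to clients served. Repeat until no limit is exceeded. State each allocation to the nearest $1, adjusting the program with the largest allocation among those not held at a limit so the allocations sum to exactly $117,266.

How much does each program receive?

Clients served total: 2,190.
Proportional shares (ignoring caps): East Advocacy 70,895.06; West Nutrition 7,496.46; Meridian Outreach 14,511.00; Hillcrest Wellness 24,363.48.
Capped: Meridian Outreach ($12,000); residual $105,266 reallocated over remaining clients served 1,919.
Shares after redistribution: East Advocacy 72,627.51 → $72,628; West Nutrition 7,679.65 → $7,680; Hillcrest Wellness 24,958.85 → $24,959.
Rounding difference −$1 applied to East Advocacy → $72,627.

East Advocacy: $72,627; West Nutrition: $7,680; Meridian Outreach: $12,000; Hillcrest Wellness: $24,959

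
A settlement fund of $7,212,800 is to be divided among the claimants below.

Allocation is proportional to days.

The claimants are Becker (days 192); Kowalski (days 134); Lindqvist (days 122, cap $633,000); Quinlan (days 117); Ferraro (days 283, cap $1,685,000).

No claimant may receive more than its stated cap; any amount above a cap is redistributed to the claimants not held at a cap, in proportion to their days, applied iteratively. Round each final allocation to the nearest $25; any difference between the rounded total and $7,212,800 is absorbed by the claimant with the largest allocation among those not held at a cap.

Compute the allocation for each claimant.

Becker: $2,121,450 | Kowalski: $1,480,600 | Lindqvist: $633,000 | Quinlan: $1,292,750 | Ferraro: $1,685,000

Sum of days: 848.
Proportional shares (ignoring caps): Becker 1,633,086.79; Kowalski 1,139,758.49; Lindqvist 1,037,690.57; Quinlan 995,162.26; Ferraro 2,407,101.89.
Capped: Lindqvist ($633,000), Ferraro ($1,685,000); remaining pool $4,894,800 reallocated over remaining days 443.
Redistributed shares: Becker 2,121,448.31 → $2,121,450; Kowalski 1,480,594.13 → $1,480,600; Quinlan 1,292,757.56 → $1,292,750.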